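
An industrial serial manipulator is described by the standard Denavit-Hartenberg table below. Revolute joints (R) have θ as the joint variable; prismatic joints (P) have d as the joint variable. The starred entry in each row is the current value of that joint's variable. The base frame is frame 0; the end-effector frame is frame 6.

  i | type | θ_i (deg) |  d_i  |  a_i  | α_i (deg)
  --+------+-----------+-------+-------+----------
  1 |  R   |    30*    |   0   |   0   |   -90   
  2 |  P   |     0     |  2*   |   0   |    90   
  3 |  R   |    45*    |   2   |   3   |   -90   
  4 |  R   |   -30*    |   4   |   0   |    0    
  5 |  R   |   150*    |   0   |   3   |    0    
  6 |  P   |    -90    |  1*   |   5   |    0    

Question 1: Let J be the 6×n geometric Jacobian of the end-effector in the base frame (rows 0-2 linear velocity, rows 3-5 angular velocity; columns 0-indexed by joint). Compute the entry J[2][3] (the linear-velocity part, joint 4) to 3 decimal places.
-2.830

axis z_3 = (-0.9659,0.2588,0.0000); lever o_n−o_3 = (-4.0971,4.0278,-5.0981)
cross product → J_v[:, 3] = (-1.3195,-4.9244,-2.8301)
J_ω[:, 3] = z_3
entry J[2][3] = -2.8301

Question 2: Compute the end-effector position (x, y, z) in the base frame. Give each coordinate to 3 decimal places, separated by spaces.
-4.321 8.658 -3.098

after link 1: o_1 = (0.0000, 0.0000, 0.0000)
after link 2: o_2 = (-1.0000, 1.7321, 0.0000)
after link 3: o_3 = (-0.2235, 4.6298, 2.0000)
after link 4: o_4 = (-4.0872, 5.6651, 2.0000)
after link 5: o_5 = (-4.4755, 4.2162, -0.5981)
after link 6: o_6 = (-4.3207, 8.6576, -3.0981)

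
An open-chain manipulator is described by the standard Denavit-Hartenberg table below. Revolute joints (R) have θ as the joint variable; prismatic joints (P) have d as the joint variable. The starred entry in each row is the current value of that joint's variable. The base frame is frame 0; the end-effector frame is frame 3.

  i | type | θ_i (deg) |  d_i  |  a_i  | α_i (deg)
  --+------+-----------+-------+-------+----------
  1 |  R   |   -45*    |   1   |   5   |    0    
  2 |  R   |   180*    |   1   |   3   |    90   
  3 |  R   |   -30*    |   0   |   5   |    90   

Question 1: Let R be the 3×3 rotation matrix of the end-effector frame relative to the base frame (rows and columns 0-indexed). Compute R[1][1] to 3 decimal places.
End-effector y-axis (col 1 of R) = (0.7071,0.7071,0.0000)
R[1][1] = 0.7071

0.707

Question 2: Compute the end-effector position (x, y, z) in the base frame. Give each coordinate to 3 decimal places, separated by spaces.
after link 1: o_1 = (3.5355, -3.5355, 1.0000)
after link 2: o_2 = (1.4142, -1.4142, 2.0000)
after link 3: o_3 = (-1.6476, 1.6476, -0.5000)

-1.648 1.648 -0.500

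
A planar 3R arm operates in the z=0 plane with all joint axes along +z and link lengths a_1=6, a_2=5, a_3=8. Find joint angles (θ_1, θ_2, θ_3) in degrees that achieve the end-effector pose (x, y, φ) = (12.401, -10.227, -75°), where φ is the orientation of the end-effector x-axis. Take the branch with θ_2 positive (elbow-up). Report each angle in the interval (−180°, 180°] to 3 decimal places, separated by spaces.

-27.203 29.991 -77.789

wrist centre = target − a_3·(cos φ, sin φ) = (10.3304, -2.4996)
cos θ_2 = (112.9661−6²−5²)/(2·6·5) = 0.8661; θ_2 = 29.9912° (elbow-up)
β = atan2(-2.4996,10.3304) = -13.6021°; ψ = atan2(2.4993,10.3305) = 13.6006°
θ_1 = β − ψ = -27.2027°
θ_3 = φ − θ_1 − θ_2 = -77.7885° (wrapped to (-180°,180°])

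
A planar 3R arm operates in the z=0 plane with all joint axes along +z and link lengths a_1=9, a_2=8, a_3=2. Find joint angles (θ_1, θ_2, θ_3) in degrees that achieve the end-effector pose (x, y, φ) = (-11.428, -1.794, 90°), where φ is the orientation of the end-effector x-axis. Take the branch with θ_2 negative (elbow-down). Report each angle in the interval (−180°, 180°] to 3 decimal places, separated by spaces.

wrist centre = target − a_3·(cos φ, sin φ) = (-11.4280, -3.7940)
cos θ_2 = (144.9936−9²−8²)/(2·9·8) = -0.0000; θ_2 = -90.0025° (elbow-down)
β = atan2(-3.7940,-11.4280) = -161.6343°; ψ = atan2(-8.0000,8.9996) = -41.6347°
θ_1 = β − ψ = -119.9996°
θ_3 = φ − θ_1 − θ_2 = -59.9979° (wrapped to (-180°,180°])

-120.000 -90.003 -59.998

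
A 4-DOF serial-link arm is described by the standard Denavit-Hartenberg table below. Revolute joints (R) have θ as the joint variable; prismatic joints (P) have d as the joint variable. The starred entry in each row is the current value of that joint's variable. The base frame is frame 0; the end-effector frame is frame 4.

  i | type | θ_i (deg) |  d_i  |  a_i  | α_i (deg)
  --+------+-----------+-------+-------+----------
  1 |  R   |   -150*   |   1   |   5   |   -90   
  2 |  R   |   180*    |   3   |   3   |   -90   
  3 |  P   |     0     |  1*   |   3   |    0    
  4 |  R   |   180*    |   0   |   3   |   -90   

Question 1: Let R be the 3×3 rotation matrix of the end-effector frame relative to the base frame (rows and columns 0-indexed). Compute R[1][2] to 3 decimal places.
End-effector z-axis (col 2 of R) = (0.5000,-0.8660,0.0000)
R[1][2] = -0.8660

-0.866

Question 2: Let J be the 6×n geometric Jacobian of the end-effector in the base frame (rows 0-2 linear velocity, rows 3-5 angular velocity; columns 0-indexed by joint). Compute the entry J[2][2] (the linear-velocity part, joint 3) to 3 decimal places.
prismatic axis z_2 = (0.0000,0.0000,1.0000)
J_v[:, 2] = z_2; J_ω[:, 2] = (0,0,0)
entry J[2][2] = 1.0000

1.000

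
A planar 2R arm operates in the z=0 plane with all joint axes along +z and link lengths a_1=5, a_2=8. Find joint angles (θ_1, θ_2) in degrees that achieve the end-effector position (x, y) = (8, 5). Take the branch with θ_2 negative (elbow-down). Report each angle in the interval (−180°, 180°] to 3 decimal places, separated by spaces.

90.000 -90.000

cos θ_2 = (89.0000−5²−8²)/(2·5·8) = 0.0000; θ_2 = -90.0000° (elbow-down)
β = atan2(5.0000,8.0000) = 32.0054°; ψ = atan2(-8.0000,5.0000) = -57.9946°
θ_1 = β − ψ = 90.0000°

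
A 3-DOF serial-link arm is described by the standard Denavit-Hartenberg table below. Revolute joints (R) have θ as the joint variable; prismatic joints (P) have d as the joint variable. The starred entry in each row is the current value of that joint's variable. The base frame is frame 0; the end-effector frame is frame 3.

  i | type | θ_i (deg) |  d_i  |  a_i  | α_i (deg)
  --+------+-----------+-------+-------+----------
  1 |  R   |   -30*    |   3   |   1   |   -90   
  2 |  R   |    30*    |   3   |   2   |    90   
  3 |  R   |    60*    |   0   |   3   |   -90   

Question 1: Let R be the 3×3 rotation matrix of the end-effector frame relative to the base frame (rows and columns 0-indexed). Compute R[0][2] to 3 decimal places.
-0.400

End-effector z-axis (col 2 of R) = (-0.3995,0.8080,0.4330)
R[0][2] = -0.3995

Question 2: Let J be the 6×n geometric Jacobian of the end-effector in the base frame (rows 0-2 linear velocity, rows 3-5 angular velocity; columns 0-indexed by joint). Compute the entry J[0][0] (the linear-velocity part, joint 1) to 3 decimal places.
axis z_0 = ẑ; lever o_n−o_0 = (6.2901,2.8325,1.2500)
cross product → J_v[:, 0] = (-2.8325,6.2901,0.0000)
J_ω[:, 0] = z_0
entry J[0][0] = -2.8325

-2.833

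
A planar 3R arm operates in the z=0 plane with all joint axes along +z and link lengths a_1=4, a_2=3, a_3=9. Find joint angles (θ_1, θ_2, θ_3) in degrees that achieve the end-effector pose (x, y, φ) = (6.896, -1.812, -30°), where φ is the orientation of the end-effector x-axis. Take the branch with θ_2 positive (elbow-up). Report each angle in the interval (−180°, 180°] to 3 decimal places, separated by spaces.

wrist centre = target − a_3·(cos φ, sin φ) = (-0.8982, 2.6880)
cos θ_2 = (8.0322−4²−3²)/(2·4·3) = -0.7070; θ_2 = 134.9908° (elbow-up)
β = atan2(2.6880,-0.8982) = 108.4777°; ψ = atan2(2.1217,1.8790) = 48.4707°
θ_1 = β − ψ = 60.0070°
θ_3 = φ − θ_1 − θ_2 = 135.0022° (wrapped to (-180°,180°])

60.007 134.991 135.002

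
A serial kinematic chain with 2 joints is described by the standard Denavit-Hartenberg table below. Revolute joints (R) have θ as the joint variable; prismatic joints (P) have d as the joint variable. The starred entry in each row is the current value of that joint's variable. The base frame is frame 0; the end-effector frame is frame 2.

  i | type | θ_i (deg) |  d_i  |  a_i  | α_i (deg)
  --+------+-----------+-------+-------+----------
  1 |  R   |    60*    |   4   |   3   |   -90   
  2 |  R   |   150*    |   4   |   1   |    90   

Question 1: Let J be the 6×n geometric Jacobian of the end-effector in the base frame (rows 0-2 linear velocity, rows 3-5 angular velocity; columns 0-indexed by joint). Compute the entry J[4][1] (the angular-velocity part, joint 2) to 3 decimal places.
0.500

axis z_1 = (-0.8660,0.5000,0.0000); lever o_n−o_1 = (-3.8971,1.2500,-0.5000)
cross product → J_v[:, 1] = (-0.2500,-0.4330,0.8660)
J_ω[:, 1] = z_1
entry J[4][1] = 0.5000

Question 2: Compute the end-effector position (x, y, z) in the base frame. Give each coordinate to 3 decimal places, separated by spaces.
after link 1: o_1 = (1.5000, 2.5981, 4.0000)
after link 2: o_2 = (-2.3971, 3.8481, 3.5000)

-2.397 3.848 3.500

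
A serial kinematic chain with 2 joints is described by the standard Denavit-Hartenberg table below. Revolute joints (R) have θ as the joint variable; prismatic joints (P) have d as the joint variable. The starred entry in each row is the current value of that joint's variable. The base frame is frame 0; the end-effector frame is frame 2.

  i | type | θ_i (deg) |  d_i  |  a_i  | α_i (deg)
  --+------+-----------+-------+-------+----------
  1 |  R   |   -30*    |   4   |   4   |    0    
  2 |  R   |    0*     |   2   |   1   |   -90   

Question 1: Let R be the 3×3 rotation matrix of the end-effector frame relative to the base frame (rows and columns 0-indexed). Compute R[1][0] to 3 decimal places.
End-effector x-axis (col 0 of R) = (0.8660,-0.5000,0.0000)
R[1][0] = -0.5000

-0.500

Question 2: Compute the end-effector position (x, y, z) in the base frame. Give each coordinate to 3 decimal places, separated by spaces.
after link 1: o_1 = (3.4641, -2.0000, 4.0000)
after link 2: o_2 = (4.3301, -2.5000, 6.0000)

4.330 -2.500 6.000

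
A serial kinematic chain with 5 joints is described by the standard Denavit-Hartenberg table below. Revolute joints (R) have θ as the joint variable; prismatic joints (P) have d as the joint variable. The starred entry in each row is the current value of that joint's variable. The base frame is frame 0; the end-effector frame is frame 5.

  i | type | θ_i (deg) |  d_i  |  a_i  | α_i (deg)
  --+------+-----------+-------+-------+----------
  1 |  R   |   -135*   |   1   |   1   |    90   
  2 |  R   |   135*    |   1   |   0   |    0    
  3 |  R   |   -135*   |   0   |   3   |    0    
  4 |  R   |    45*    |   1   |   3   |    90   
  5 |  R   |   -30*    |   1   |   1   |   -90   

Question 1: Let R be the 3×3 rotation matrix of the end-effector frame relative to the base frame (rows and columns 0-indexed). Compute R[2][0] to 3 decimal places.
End-effector x-axis (col 0 of R) = (-0.0795,-0.7866,0.6124)
R[2][0] = 0.6124

0.612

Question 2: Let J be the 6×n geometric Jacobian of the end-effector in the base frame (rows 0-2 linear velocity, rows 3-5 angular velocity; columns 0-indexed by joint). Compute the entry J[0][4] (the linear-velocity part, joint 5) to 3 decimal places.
-0.862

axis z_4 = (-0.5000,-0.5000,-0.7071); lever o_n−o_4 = (-0.5795,-1.2866,-0.0947)
cross product → J_v[:, 4] = (-0.8624,0.3624,0.3536)
J_ω[:, 4] = z_4
entry J[0][4] = -0.8624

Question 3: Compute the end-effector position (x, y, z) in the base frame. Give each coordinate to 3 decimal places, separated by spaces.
-6.322 -4.201 3.027

after link 1: o_1 = (-0.7071, -0.7071, 1.0000)
after link 2: o_2 = (-1.4142, -0.0000, 1.0000)
after link 3: o_3 = (-3.5355, -2.1213, 1.0000)
after link 4: o_4 = (-5.7426, -2.9142, 3.1213)
after link 5: o_5 = (-6.3221, -4.2008, 3.0266)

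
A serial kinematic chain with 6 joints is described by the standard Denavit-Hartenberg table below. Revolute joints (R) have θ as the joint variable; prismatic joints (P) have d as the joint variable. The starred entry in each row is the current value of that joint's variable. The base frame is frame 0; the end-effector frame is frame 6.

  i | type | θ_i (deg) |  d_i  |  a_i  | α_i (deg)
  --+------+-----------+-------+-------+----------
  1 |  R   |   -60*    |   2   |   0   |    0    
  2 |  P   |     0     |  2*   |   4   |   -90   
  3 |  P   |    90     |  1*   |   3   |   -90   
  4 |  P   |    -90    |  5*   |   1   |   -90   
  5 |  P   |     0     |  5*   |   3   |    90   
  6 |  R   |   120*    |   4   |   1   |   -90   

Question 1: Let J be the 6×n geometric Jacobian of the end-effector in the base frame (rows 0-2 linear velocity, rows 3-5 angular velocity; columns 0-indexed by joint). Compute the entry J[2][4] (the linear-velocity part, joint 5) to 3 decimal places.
-1.000

prismatic axis z_4 = (-0.0000,0.0000,-1.0000)
J_v[:, 4] = z_4; J_ω[:, 4] = (0,0,0)
entry J[2][4] = -1.0000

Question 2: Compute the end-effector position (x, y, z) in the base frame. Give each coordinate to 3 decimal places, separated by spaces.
1.397 6.580 -4.866

after link 1: o_1 = (0.0000, 0.0000, 2.0000)
after link 2: o_2 = (2.0000, -3.4641, 4.0000)
after link 3: o_3 = (2.8660, -2.9641, 1.0000)
after link 4: o_4 = (1.2321, 1.8660, 1.0000)
after link 5: o_5 = (3.8301, 3.3660, -4.0000)
after link 6: o_6 = (1.3971, 6.5801, -4.8660)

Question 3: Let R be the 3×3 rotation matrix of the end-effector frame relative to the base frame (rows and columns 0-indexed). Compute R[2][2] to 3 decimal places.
End-effector z-axis (col 2 of R) = (-0.7500,-0.4330,0.5000)
R[2][2] = 0.5000

0.500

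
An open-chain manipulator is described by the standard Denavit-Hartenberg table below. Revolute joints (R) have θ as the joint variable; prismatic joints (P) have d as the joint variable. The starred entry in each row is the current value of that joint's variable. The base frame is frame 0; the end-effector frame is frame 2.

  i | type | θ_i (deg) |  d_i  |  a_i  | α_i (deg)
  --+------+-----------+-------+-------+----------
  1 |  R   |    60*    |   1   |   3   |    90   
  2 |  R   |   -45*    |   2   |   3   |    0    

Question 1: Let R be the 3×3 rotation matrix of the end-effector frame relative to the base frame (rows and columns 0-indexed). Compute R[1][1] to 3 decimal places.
0.612

End-effector y-axis (col 1 of R) = (0.3536,0.6124,0.7071)
R[1][1] = 0.6124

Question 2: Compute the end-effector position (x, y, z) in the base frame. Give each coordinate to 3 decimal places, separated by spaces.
4.293 3.435 -1.121

after link 1: o_1 = (1.5000, 2.5981, 1.0000)
after link 2: o_2 = (4.2927, 3.4352, -1.1213)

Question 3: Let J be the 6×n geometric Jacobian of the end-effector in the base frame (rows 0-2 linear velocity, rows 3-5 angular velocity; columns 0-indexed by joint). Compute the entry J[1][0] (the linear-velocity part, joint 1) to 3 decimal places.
axis z_0 = ẑ; lever o_n−o_0 = (4.2927,3.4352,-1.1213)
cross product → J_v[:, 0] = (-3.4352,4.2927,0.0000)
J_ω[:, 0] = z_0
entry J[1][0] = 4.2927

4.293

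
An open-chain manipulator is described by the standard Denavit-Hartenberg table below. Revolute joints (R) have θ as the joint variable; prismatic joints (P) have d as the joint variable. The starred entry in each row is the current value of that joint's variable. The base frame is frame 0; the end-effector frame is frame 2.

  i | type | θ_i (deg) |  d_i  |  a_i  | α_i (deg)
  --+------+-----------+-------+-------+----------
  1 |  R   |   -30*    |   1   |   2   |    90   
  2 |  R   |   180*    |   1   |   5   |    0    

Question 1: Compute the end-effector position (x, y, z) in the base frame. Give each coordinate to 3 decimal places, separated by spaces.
-3.098 0.634 1.000

after link 1: o_1 = (1.7321, -1.0000, 1.0000)
after link 2: o_2 = (-3.0981, 0.6340, 1.0000)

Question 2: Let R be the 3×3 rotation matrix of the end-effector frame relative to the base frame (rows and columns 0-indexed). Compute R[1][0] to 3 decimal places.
End-effector x-axis (col 0 of R) = (-0.8660,0.5000,0.0000)
R[1][0] = 0.5000

0.500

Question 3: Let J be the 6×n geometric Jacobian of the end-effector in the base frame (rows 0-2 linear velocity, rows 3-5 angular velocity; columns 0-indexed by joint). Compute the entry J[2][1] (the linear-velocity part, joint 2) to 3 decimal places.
-5.000

axis z_1 = (-0.5000,-0.8660,0.0000); lever o_n−o_1 = (-4.8301,1.6340,0.0000)
cross product → J_v[:, 1] = (-0.0000,0.0000,-5.0000)
J_ω[:, 1] = z_1
entry J[2][1] = -5.0000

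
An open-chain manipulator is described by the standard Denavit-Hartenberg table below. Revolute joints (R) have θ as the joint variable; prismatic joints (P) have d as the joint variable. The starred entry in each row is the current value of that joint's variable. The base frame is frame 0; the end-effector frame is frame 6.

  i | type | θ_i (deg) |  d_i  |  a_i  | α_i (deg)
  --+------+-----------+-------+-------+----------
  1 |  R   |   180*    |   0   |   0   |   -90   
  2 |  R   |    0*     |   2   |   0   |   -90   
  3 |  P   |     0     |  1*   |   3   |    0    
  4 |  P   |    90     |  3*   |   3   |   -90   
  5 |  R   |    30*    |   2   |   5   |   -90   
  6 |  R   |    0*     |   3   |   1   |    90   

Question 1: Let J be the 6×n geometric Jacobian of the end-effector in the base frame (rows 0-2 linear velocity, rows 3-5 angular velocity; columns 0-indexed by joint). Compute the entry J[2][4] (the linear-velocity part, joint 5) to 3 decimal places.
axis z_4 = (1.0000,-0.0000,-0.0000); lever o_n−o_4 = (2.0000,3.6962,5.5981)
cross product → J_v[:, 4] = (-0.0000,-5.5981,3.6962)
J_ω[:, 4] = z_4
entry J[2][4] = 3.6962

3.696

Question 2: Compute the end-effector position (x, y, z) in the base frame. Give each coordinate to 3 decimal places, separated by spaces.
after link 1: o_1 = (0.0000, 0.0000, 0.0000)
after link 2: o_2 = (-0.0000, -2.0000, 0.0000)
after link 3: o_3 = (-3.0000, -2.0000, -1.0000)
after link 4: o_4 = (-3.0000, 1.0000, -4.0000)
after link 5: o_5 = (-1.0000, 5.3301, -1.5000)
after link 6: o_6 = (-1.0000, 4.6962, 1.5981)

-1.000 4.696 1.598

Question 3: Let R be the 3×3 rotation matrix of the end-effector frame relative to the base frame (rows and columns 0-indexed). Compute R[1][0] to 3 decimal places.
0.866

End-effector x-axis (col 0 of R) = (0.0000,0.8660,0.5000)
R[1][0] = 0.8660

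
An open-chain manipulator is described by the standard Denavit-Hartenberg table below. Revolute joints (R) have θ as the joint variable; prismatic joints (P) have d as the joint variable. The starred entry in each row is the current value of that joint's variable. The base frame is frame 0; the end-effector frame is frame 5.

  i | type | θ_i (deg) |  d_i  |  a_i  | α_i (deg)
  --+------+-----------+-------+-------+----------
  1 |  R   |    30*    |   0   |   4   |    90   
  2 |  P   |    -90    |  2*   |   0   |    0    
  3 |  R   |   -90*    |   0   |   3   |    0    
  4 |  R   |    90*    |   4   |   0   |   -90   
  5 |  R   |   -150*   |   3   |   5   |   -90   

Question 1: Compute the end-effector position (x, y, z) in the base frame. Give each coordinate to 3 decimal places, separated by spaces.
7.714 -5.361 4.330

after link 1: o_1 = (3.4641, 2.0000, 0.0000)
after link 2: o_2 = (4.4641, 0.2679, 0.0000)
after link 3: o_3 = (1.8660, -1.2321, -0.0000)
after link 4: o_4 = (3.8660, -4.6962, 0.0000)
after link 5: o_5 = (7.7141, -5.3612, 4.3301)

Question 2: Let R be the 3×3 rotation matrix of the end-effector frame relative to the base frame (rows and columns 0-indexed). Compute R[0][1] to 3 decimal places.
-0.866

End-effector y-axis (col 1 of R) = (-0.8660,-0.5000,-0.0000)
R[0][1] = -0.8660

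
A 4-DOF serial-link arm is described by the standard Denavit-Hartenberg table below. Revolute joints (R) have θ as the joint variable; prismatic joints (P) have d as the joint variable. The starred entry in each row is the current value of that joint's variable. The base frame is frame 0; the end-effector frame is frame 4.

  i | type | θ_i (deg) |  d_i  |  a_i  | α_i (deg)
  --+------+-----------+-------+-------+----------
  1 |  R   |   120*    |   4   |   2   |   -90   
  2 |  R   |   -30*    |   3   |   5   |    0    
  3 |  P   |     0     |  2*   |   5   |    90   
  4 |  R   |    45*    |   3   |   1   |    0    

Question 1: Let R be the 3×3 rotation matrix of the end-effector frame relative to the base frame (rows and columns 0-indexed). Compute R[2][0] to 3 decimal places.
0.354

End-effector x-axis (col 0 of R) = (-0.9186,0.1768,0.3536)
R[2][0] = 0.3536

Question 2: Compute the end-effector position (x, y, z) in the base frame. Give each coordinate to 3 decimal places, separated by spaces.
after link 1: o_1 = (-1.0000, 1.7321, 4.0000)
after link 2: o_2 = (-5.7631, 3.9821, 6.5000)
after link 3: o_3 = (-9.6603, 6.7321, 9.0000)
after link 4: o_4 = (-9.8288, 5.6098, 11.9516)

-9.829 5.610 11.952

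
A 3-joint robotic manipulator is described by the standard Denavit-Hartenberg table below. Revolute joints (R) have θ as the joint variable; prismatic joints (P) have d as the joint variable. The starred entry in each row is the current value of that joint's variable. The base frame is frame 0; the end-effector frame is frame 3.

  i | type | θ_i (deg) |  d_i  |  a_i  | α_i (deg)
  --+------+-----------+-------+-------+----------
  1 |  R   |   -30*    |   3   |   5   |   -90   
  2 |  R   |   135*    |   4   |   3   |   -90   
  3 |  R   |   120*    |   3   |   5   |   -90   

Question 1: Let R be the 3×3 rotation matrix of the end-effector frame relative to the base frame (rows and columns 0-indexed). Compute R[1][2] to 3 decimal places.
End-effector z-axis (col 2 of R) = (0.7803,0.1268,0.6124)
R[1][2] = 0.1268

0.127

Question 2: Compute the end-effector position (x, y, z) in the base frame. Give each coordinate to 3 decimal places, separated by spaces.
2.022 -1.548 4.768

after link 1: o_1 = (4.3301, -2.5000, 3.0000)
after link 2: o_2 = (4.4930, 2.0248, 0.8787)
after link 3: o_3 = (2.0218, -1.5485, 4.7678)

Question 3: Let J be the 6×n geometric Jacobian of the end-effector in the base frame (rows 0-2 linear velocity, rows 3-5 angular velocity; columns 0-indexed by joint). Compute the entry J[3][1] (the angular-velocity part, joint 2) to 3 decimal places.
axis z_1 = (0.5000,0.8660,0.0000); lever o_n−o_1 = (-2.3084,0.9515,1.7678)
cross product → J_v[:, 1] = (1.5309,-0.8839,2.4749)
J_ω[:, 1] = z_1
entry J[3][1] = 0.5000

0.500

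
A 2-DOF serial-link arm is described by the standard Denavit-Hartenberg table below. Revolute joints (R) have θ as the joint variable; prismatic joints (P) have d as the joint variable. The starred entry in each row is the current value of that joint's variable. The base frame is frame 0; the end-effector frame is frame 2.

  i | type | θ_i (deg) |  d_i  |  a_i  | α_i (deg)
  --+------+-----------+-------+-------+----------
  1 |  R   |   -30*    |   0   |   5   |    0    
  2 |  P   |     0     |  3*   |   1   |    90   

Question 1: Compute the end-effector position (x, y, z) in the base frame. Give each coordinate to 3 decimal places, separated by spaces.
5.196 -3.000 3.000

after link 1: o_1 = (4.3301, -2.5000, 0.0000)
after link 2: o_2 = (5.1962, -3.0000, 3.0000)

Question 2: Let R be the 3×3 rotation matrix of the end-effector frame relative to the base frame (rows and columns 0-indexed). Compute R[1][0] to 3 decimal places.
-0.500

End-effector x-axis (col 0 of R) = (0.8660,-0.5000,0.0000)
R[1][0] = -0.5000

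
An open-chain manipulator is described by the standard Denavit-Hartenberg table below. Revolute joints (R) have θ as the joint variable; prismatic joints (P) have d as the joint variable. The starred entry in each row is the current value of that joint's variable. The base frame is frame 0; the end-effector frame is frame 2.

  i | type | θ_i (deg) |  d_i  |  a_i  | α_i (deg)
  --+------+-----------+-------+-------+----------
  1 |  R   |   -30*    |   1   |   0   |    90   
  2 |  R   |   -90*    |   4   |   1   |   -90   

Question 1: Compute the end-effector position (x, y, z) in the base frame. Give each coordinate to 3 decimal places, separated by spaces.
-2.000 -3.464 0.000

after link 1: o_1 = (0.0000, 0.0000, 1.0000)
after link 2: o_2 = (-2.0000, -3.4641, 0.0000)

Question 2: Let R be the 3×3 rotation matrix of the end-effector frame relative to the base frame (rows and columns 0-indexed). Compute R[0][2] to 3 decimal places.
End-effector z-axis (col 2 of R) = (0.8660,-0.5000,0.0000)
R[0][2] = 0.8660

0.866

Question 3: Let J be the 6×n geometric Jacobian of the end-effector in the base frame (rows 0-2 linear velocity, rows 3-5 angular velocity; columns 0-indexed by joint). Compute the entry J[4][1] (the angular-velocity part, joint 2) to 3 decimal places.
axis z_1 = (-0.5000,-0.8660,0.0000); lever o_n−o_1 = (-2.0000,-3.4641,-1.0000)
cross product → J_v[:, 1] = (0.8660,-0.5000,0.0000)
J_ω[:, 1] = z_1
entry J[4][1] = -0.8660

-0.866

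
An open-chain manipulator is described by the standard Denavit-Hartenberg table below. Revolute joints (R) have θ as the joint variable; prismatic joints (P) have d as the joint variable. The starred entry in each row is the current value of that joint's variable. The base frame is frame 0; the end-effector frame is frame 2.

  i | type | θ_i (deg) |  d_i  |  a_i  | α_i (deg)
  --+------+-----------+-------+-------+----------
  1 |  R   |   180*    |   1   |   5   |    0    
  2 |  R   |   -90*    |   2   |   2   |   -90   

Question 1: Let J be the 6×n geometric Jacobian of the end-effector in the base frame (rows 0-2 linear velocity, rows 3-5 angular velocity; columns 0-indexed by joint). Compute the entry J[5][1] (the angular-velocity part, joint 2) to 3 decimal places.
axis z_1 = (0.0000,0.0000,1.0000); lever o_n−o_1 = (0.0000,2.0000,2.0000)
cross product → J_v[:, 1] = (-2.0000,0.0000,0.0000)
J_ω[:, 1] = z_1
entry J[5][1] = 1.0000

1.000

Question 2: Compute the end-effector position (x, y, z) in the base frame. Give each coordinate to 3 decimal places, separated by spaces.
-5.000 2.000 3.000

after link 1: o_1 = (-5.0000, 0.0000, 1.0000)
after link 2: o_2 = (-5.0000, 2.0000, 3.0000)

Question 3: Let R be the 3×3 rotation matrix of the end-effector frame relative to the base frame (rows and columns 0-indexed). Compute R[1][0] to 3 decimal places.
End-effector x-axis (col 0 of R) = (0.0000,1.0000,0.0000)
R[1][0] = 1.0000

1.000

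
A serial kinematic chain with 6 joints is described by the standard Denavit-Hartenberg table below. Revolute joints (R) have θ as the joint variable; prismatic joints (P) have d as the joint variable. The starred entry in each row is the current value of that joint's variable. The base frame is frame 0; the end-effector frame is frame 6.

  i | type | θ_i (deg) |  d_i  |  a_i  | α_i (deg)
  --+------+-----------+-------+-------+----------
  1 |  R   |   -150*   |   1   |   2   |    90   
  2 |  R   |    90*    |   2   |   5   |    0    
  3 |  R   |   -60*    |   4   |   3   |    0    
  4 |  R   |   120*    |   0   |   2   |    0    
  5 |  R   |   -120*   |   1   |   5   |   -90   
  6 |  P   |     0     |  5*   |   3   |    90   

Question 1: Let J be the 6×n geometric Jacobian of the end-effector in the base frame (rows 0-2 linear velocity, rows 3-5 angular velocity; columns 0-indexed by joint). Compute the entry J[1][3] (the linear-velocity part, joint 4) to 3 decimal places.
axis z_3 = (-0.5000,0.8660,0.0000); lever o_n−o_3 = (-2.8349,-0.4821,9.3301)
cross product → J_v[:, 3] = (8.0801,4.6651,2.6962)
J_ω[:, 3] = z_3
entry J[1][3] = 4.6651

4.665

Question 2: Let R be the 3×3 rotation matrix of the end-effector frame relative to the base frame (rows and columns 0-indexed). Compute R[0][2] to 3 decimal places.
-0.500

End-effector z-axis (col 2 of R) = (-0.5000,0.8660,0.0000)
R[0][2] = -0.5000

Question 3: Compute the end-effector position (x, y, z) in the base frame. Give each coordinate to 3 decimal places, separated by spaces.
-9.817 2.415 16.830

after link 1: o_1 = (-1.7321, -1.0000, 1.0000)
after link 2: o_2 = (-2.7321, 0.7321, 6.0000)
after link 3: o_3 = (-6.9821, 2.8971, 7.5000)
after link 4: o_4 = (-5.4821, 3.7631, 8.5000)
after link 5: o_5 = (-9.7321, 2.4641, 11.0000)
after link 6: o_6 = (-9.8170, 2.4151, 16.8301)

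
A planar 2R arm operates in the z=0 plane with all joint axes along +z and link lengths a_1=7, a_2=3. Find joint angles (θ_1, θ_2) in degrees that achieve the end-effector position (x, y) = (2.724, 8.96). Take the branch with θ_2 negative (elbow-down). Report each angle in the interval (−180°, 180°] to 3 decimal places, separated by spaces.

86.180 -44.994

cos θ_2 = (87.7018−7²−3²)/(2·7·3) = 0.7072; θ_2 = -44.9937° (elbow-down)
β = atan2(8.9600,2.7240) = 73.0898°; ψ = atan2(-2.1211,9.1216) = -13.0907°
θ_1 = β − ψ = 86.1805°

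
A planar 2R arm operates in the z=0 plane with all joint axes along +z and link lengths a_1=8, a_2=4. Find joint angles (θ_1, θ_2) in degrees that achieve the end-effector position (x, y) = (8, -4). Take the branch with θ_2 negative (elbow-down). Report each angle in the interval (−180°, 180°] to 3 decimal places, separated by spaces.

0.000 -90.000

cos θ_2 = (80.0000−8²−4²)/(2·8·4) = 0.0000; θ_2 = -90.0000° (elbow-down)
β = atan2(-4.0000,8.0000) = -26.5651°; ψ = atan2(-4.0000,8.0000) = -26.5651°
θ_1 = β − ψ = 0.0000°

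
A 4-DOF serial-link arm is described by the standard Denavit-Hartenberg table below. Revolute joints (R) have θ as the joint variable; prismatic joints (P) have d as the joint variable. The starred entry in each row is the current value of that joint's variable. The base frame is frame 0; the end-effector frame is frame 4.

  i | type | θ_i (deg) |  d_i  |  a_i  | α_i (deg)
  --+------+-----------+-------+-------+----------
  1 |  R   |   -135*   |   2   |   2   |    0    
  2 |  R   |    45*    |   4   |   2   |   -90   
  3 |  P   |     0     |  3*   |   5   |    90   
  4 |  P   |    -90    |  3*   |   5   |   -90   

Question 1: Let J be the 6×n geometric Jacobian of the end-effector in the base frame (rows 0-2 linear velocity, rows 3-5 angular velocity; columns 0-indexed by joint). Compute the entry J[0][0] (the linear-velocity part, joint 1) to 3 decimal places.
8.414

axis z_0 = ẑ; lever o_n−o_0 = (-3.4142,-8.4142,9.0000)
cross product → J_v[:, 0] = (8.4142,-3.4142,0.0000)
J_ω[:, 0] = z_0
entry J[0][0] = 8.4142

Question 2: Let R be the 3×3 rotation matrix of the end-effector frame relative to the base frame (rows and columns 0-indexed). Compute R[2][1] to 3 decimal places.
End-effector y-axis (col 1 of R) = (0.0000,-0.0000,-1.0000)
R[2][1] = -1.0000

-1.000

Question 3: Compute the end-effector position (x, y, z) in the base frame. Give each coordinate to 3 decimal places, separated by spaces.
-3.414 -8.414 9.000

after link 1: o_1 = (-1.4142, -1.4142, 2.0000)
after link 2: o_2 = (-1.4142, -3.4142, 6.0000)
after link 3: o_3 = (1.5858, -8.4142, 6.0000)
after link 4: o_4 = (-3.4142, -8.4142, 9.0000)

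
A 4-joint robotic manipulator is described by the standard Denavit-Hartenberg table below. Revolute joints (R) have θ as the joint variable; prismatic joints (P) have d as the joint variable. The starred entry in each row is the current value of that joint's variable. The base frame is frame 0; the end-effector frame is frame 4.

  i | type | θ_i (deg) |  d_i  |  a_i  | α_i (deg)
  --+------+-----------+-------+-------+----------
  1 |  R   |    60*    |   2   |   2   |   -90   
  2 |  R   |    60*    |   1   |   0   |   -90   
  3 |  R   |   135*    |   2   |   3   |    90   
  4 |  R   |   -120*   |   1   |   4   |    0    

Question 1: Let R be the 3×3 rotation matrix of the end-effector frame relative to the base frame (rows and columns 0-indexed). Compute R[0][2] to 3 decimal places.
End-effector z-axis (col 2 of R) = (0.7891,-0.0474,-0.6124)
R[0][2] = 0.7891

0.789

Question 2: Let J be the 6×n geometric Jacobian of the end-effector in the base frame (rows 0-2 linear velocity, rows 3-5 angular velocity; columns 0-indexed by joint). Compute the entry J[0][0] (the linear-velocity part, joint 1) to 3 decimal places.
-2.623

axis z_0 = ẑ; lever o_n−o_0 = (1.9927,2.6230,2.7321)
cross product → J_v[:, 0] = (-2.6230,1.9927,0.0000)
J_ω[:, 0] = z_0
entry J[0][0] = -2.6230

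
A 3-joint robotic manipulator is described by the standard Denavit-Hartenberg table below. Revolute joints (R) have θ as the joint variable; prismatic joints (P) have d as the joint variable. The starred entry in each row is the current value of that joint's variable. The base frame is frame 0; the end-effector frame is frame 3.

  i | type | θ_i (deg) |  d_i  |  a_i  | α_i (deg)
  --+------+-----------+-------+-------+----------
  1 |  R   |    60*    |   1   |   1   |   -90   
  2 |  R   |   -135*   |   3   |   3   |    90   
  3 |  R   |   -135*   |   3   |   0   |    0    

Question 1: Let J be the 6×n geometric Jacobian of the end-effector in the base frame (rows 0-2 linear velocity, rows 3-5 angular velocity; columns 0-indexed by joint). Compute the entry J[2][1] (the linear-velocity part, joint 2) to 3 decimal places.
4.243

axis z_1 = (-0.8660,0.5000,0.0000); lever o_n−o_1 = (-4.7194,-2.1742,0.0000)
cross product → J_v[:, 1] = (0.0000,0.0000,4.2426)
J_ω[:, 1] = z_1
entry J[2][1] = 4.2426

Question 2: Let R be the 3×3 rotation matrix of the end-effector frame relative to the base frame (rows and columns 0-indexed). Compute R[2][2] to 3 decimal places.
-0.707

End-effector z-axis (col 2 of R) = (-0.3536,-0.6124,-0.7071)
R[2][2] = -0.7071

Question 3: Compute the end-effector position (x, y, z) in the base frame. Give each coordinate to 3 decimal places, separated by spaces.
after link 1: o_1 = (0.5000, 0.8660, 1.0000)
after link 2: o_2 = (-3.1587, 0.5289, 3.1213)
after link 3: o_3 = (-4.2194, -1.3082, 1.0000)

-4.219 -1.308 1.000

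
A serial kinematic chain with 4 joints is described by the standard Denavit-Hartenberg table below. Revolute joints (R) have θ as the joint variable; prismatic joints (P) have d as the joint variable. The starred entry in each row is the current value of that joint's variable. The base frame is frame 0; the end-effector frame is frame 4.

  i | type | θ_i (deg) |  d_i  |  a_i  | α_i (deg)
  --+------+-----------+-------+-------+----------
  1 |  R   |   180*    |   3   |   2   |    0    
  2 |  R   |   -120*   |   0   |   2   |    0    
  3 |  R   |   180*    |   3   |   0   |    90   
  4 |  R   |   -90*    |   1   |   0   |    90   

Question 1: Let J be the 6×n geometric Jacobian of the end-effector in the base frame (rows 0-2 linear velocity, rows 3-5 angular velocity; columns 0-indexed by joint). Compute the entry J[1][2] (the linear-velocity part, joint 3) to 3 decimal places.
axis z_2 = (0.0000,0.0000,1.0000); lever o_n−o_2 = (-0.8660,0.5000,3.0000)
cross product → J_v[:, 2] = (-0.5000,-0.8660,0.0000)
J_ω[:, 2] = z_2
entry J[1][2] = -0.8660

-0.866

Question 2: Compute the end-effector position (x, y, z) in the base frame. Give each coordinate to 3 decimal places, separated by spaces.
after link 1: o_1 = (-2.0000, 0.0000, 3.0000)
after link 2: o_2 = (-1.0000, 1.7321, 3.0000)
after link 3: o_3 = (-1.0000, 1.7321, 6.0000)
after link 4: o_4 = (-1.8660, 2.2321, 6.0000)

-1.866 2.232 6.000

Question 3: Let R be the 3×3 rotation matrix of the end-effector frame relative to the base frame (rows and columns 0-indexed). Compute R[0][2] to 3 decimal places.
End-effector z-axis (col 2 of R) = (0.5000,0.8660,-0.0000)
R[0][2] = 0.5000

0.500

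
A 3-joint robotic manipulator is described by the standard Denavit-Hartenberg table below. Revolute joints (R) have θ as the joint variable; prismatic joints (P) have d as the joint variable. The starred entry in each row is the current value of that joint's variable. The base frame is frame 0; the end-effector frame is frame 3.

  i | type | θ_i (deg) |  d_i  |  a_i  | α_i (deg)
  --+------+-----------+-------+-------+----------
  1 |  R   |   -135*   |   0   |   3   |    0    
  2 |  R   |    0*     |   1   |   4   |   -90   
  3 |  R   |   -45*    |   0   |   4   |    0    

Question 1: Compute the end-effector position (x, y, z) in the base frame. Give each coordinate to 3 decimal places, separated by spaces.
-6.950 -6.950 3.828

after link 1: o_1 = (-2.1213, -2.1213, 0.0000)
after link 2: o_2 = (-4.9497, -4.9497, 1.0000)
after link 3: o_3 = (-6.9497, -6.9497, 3.8284)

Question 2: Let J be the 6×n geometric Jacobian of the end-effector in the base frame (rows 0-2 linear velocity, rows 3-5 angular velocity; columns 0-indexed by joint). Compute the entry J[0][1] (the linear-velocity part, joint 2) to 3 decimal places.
4.828

axis z_1 = (0.0000,0.0000,1.0000); lever o_n−o_1 = (-4.8284,-4.8284,3.8284)
cross product → J_v[:, 1] = (4.8284,-4.8284,0.0000)
J_ω[:, 1] = z_1
entry J[0][1] = 4.8284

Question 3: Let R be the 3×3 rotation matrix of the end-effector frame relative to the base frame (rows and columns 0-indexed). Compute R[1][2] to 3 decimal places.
End-effector z-axis (col 2 of R) = (0.7071,-0.7071,0.0000)
R[1][2] = -0.7071

-0.707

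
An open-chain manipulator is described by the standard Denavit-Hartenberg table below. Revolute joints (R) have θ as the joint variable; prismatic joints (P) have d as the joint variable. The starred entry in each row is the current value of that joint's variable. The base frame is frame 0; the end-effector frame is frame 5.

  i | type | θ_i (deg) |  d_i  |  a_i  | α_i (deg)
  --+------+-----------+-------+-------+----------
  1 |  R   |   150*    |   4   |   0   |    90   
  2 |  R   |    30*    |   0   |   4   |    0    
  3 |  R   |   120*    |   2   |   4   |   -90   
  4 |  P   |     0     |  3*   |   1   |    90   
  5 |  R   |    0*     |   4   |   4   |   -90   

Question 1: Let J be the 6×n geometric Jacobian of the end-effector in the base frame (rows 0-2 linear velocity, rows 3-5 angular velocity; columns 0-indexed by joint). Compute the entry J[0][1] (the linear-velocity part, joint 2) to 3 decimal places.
3.379

axis z_1 = (0.5000,0.8660,0.0000); lever o_n−o_1 = (8.0490,2.2811,3.9019)
cross product → J_v[:, 1] = (3.3792,-1.9510,-5.8301)
J_ω[:, 1] = z_1
entry J[0][1] = 3.3792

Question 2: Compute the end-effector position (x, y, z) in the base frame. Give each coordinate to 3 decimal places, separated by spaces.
8.049 2.281 7.902

after link 1: o_1 = (0.0000, 0.0000, 4.0000)
after link 2: o_2 = (-3.0000, 1.7321, 6.0000)
after link 3: o_3 = (1.0000, 1.7321, 8.0000)
after link 4: o_4 = (3.0490, 0.5490, 5.9019)
after link 5: o_5 = (8.0490, 2.2811, 7.9019)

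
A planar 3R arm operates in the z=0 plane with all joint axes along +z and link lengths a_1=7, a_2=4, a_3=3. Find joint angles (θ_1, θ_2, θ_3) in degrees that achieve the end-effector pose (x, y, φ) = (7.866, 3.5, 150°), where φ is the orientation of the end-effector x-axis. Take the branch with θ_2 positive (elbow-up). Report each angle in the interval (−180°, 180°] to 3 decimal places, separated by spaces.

wrist centre = target − a_3·(cos φ, sin φ) = (10.4641, 2.0000)
cos θ_2 = (113.4969−7²−4²)/(2·7·4) = 0.8660; θ_2 = 30.0011° (elbow-up)
β = atan2(2.0000,10.4641) = 10.8204°; ψ = atan2(2.0001,10.4641) = 10.8208°
θ_1 = β − ψ = -0.0004°
θ_3 = φ − θ_1 − θ_2 = 119.9993° (wrapped to (-180°,180°])

-0.000 30.001 119.999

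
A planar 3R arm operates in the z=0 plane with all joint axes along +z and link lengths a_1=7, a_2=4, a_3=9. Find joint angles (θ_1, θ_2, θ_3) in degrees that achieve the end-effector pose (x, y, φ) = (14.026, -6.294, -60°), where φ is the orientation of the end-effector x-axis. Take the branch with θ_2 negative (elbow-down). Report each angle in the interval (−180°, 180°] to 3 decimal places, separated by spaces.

wrist centre = target − a_3·(cos φ, sin φ) = (9.5260, 1.5002)
cos θ_2 = (92.9954−7²−4²)/(2·7·4) = 0.4999; θ_2 = -60.0055° (elbow-down)
β = atan2(1.5002,9.5260) = 8.9499°; ψ = atan2(-3.4643,8.9997) = -21.0535°
θ_1 = β − ψ = 30.0034°
θ_3 = φ − θ_1 − θ_2 = -29.9979° (wrapped to (-180°,180°])

30.003 -60.005 -29.998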